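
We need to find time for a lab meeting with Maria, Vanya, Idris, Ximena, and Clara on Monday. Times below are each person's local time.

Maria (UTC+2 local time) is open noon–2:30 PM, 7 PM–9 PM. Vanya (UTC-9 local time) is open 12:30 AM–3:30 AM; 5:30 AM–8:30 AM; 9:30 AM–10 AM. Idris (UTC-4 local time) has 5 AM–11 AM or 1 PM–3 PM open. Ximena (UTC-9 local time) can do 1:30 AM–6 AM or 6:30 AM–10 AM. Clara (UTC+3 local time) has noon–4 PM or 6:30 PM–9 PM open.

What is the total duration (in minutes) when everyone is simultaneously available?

150

Maria in UTC: 10:00-12:30, 17:00-19:00 (subtract 2h to convert from UTC+2).
Vanya in UTC: 09:30-12:30, 14:30-17:30, 18:30-19:00 (add 9h to convert from UTC-9).
Idris in UTC: 09:00-15:00, 17:00-19:00 (add 4h to convert from UTC-4).
Ximena in UTC: 10:30-15:00, 15:30-19:00 (add 9h to convert from UTC-9).
Clara in UTC: 09:00-13:00, 15:30-18:00 (subtract 3h to convert from UTC+3).
Maria ∩ Vanya: 10:00-12:30, 17:00-17:30, 18:30-19:00.
Maria ∩ Vanya ∩ Idris: 10:00-12:30, 17:00-17:30, 18:30-19:00.
Maria ∩ Vanya ∩ Idris ∩ Ximena: 10:30-12:30, 17:00-17:30, 18:30-19:00.
Maria ∩ Vanya ∩ Idris ∩ Ximena ∩ Clara: 10:30-12:30, 17:00-17:30.
Summing the common windows: 120 + 30 = 150 minutes.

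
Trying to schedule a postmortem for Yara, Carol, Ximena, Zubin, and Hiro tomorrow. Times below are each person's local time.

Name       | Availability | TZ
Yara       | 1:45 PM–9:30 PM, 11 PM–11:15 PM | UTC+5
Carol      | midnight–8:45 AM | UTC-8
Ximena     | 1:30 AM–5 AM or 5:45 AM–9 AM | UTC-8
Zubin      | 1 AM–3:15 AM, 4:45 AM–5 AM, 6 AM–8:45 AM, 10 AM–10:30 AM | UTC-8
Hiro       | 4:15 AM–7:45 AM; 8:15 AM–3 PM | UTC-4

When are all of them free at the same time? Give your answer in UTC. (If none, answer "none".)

09:30-11:15, 12:45-13:00, 14:00-16:30

Yara in UTC: 08:45-16:30, 18:00-18:15 (subtract 5h to convert from UTC+5).
Carol in UTC: 08:00-16:45 (add 8h to convert from UTC-8).
Ximena in UTC: 09:30-13:00, 13:45-17:00 (add 8h to convert from UTC-8).
Zubin in UTC: 09:00-11:15, 12:45-13:00, 14:00-16:45, 18:00-18:30 (add 8h to convert from UTC-8).
Hiro in UTC: 08:15-11:45, 12:15-19:00 (add 4h to convert from UTC-4).
Yara ∩ Carol: 08:45-16:30.
Yara ∩ Carol ∩ Ximena: 09:30-13:00, 13:45-16:30.
Yara ∩ Carol ∩ Ximena ∩ Zubin: 09:30-11:15, 12:45-13:00, 14:00-16:30.
Yara ∩ Carol ∩ Ximena ∩ Zubin ∩ Hiro: 09:30-11:15, 12:45-13:00, 14:00-16:30.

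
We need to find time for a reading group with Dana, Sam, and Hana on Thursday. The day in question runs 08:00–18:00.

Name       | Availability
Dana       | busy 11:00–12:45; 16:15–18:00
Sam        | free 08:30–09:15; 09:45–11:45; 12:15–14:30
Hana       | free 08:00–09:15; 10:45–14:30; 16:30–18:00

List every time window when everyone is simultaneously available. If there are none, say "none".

Dana free: 08:00-11:00, 12:45-16:15 (invert busy blocks within the working day).
Sam free: 08:30-09:15, 09:45-11:45, 12:15-14:30.
Hana free: 08:00-09:15, 10:45-14:30, 16:30-18:00.
Dana ∩ Sam: 08:30-09:15, 09:45-11:00, 12:45-14:30.
Dana ∩ Sam ∩ Hana: 08:30-09:15, 10:45-11:00, 12:45-14:30.
Those are the intersection windows.

08:30-09:15, 10:45-11:00, 12:45-14:30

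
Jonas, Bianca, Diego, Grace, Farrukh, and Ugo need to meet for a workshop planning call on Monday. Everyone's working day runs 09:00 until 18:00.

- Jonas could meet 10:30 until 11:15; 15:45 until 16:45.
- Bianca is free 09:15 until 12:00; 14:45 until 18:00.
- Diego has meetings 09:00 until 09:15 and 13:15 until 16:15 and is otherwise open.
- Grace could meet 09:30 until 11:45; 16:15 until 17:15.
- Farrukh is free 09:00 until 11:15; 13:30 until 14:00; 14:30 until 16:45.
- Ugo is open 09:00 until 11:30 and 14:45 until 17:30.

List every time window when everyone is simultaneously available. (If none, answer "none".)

10:30-11:15, 16:15-16:45

Jonas free: 10:30-11:15, 15:45-16:45.
Bianca free: 09:15-12:00, 14:45-18:00.
Diego free: 09:15-13:15, 16:15-18:00 (invert busy blocks within the working day).
Grace free: 09:30-11:45, 16:15-17:15.
Farrukh free: 09:00-11:15, 13:30-14:00, 14:30-16:45.
Ugo free: 09:00-11:30, 14:45-17:30.
Jonas ∩ Bianca: 10:30-11:15, 15:45-16:45.
Jonas ∩ Bianca ∩ Diego: 10:30-11:15, 16:15-16:45.
Jonas ∩ Bianca ∩ Diego ∩ Grace: 10:30-11:15, 16:15-16:45.
Jonas ∩ Bianca ∩ Diego ∩ Grace ∩ Farrukh: 10:30-11:15, 16:15-16:45.
Jonas ∩ Bianca ∩ Diego ∩ Grace ∩ Farrukh ∩ Ugo: 10:30-11:15, 16:15-16:45.
So the common availability across everyone is 10:30-11:15, 16:15-16:45.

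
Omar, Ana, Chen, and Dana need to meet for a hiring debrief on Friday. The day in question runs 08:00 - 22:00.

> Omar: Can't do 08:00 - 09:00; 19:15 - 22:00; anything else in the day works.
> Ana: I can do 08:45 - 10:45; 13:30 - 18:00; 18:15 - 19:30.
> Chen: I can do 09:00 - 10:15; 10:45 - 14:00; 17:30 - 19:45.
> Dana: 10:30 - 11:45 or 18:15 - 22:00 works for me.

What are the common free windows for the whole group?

18:15-19:15

Omar free: 09:00-19:15 (invert busy blocks within the working day).
Ana free: 08:45-10:45, 13:30-18:00, 18:15-19:30.
Chen free: 09:00-10:15, 10:45-14:00, 17:30-19:45.
Dana free: 10:30-11:45, 18:15-22:00.
Omar ∩ Ana: 09:00-10:45, 13:30-18:00, 18:15-19:15.
Omar ∩ Ana ∩ Chen: 09:00-10:15, 13:30-14:00, 17:30-18:00, 18:15-19:15.
Omar ∩ Ana ∩ Chen ∩ Dana: 18:15-19:15.
Those are the intersection windows.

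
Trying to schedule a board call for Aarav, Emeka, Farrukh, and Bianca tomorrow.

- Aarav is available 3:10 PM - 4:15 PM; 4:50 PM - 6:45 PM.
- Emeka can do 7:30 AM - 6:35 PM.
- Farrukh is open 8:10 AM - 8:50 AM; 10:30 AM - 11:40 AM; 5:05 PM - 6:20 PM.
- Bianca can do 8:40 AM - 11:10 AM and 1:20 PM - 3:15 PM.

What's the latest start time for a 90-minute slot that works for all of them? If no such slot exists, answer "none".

none

Aarav ∩ Emeka: 15:10-16:15, 16:50-18:35.
Aarav ∩ Emeka ∩ Farrukh: 17:05-18:20.
Aarav ∩ Emeka ∩ Farrukh ∩ Bianca: ∅.
There is no time when everyone is free.
No common window is at least 90 minutes long.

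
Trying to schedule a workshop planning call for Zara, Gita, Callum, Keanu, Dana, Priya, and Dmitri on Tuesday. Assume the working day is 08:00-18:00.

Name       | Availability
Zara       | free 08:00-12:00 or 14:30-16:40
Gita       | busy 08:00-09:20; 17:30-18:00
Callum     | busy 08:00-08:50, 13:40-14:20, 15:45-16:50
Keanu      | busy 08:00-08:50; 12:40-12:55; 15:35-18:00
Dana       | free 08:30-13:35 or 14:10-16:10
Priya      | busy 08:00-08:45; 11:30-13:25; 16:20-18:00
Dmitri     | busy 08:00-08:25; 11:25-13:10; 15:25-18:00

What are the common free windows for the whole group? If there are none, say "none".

Zara free: 08:00-12:00, 14:30-16:40.
Gita free: 09:20-17:30 (invert busy blocks within the working day).
Callum free: 08:50-13:40, 14:20-15:45, 16:50-18:00 (invert busy blocks within the working day).
Keanu free: 08:50-12:40, 12:55-15:35 (invert busy blocks within the working day).
Dana free: 08:30-13:35, 14:10-16:10.
Priya free: 08:45-11:30, 13:25-16:20 (invert busy blocks within the working day).
Dmitri free: 08:25-11:25, 13:10-15:25 (invert busy blocks within the working day).
Zara ∩ Gita: 09:20-12:00, 14:30-16:40.
Zara ∩ Gita ∩ Callum: 09:20-12:00, 14:30-15:45.
Zara ∩ Gita ∩ Callum ∩ Keanu: 09:20-12:00, 14:30-15:35.
Zara ∩ Gita ∩ Callum ∩ Keanu ∩ Dana: 09:20-12:00, 14:30-15:35.
Zara ∩ Gita ∩ Callum ∩ Keanu ∩ Dana ∩ Priya: 09:20-11:30, 14:30-15:35.
Zara ∩ Gita ∩ Callum ∩ Keanu ∩ Dana ∩ Priya ∩ Dmitri: 09:20-11:25, 14:30-15:25.

09:20-11:25, 14:30-15:25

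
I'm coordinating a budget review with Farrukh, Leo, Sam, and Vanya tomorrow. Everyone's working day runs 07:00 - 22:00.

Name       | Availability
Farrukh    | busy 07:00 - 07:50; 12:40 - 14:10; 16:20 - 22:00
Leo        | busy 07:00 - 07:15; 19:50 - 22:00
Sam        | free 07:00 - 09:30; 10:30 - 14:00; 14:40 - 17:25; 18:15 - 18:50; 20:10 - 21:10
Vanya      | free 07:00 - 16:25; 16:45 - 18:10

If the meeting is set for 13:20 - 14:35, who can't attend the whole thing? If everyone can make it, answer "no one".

Farrukh, Sam

Farrukh free: 07:50-12:40, 14:10-16:20 (invert busy blocks within the working day).
Leo free: 07:15-19:50 (invert busy blocks within the working day).
Sam free: 07:00-09:30, 10:30-14:00, 14:40-17:25, 18:15-18:50, 20:10-21:10.
Vanya free: 07:00-16:25, 16:45-18:10.
Farrukh: not fully free for 13:20-14:35. Leo: free for 13:20-14:35. Sam: not fully free for 13:20-14:35. Vanya: free for 13:20-14:35.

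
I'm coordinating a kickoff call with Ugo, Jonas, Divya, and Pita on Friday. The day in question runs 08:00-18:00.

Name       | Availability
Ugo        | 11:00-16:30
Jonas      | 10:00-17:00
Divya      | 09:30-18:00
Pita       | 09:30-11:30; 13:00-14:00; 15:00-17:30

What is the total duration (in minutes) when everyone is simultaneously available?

Ugo ∩ Jonas: 11:00-16:30.
Ugo ∩ Jonas ∩ Divya: 11:00-16:30.
Ugo ∩ Jonas ∩ Divya ∩ Pita: 11:00-11:30, 13:00-14:00, 15:00-16:30.
Summing the common windows: 30 + 60 + 90 = 180 minutes.

180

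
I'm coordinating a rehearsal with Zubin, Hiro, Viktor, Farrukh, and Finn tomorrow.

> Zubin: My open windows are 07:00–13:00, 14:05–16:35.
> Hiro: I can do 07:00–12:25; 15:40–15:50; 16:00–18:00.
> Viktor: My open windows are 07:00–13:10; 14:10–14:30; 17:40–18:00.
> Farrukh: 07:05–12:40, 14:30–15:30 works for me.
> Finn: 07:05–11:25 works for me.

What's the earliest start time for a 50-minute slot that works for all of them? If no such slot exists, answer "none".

07:05

Zubin ∩ Hiro: 07:00-12:25, 15:40-15:50, 16:00-16:35.
Zubin ∩ Hiro ∩ Viktor: 07:00-12:25.
Zubin ∩ Hiro ∩ Viktor ∩ Farrukh: 07:05-12:25.
Zubin ∩ Hiro ∩ Viktor ∩ Farrukh ∩ Finn: 07:05-11:25.
The first common window of at least 50 minutes is 07:05-11:25, so the earliest start is 07:05.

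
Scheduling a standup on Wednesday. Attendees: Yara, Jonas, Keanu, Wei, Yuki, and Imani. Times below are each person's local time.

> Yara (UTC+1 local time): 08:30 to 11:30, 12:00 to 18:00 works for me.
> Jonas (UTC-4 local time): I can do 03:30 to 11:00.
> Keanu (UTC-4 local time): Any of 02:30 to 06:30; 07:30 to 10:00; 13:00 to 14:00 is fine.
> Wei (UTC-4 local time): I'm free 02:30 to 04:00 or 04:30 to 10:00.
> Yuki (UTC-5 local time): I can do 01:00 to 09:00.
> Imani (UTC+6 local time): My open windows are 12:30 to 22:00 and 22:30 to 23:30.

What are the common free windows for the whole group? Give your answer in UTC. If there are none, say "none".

Yara in UTC: 07:30-10:30, 11:00-17:00 (subtract 1h to convert from UTC+1).
Jonas in UTC: 07:30-15:00 (add 4h to convert from UTC-4).
Keanu in UTC: 06:30-10:30, 11:30-14:00, 17:00-18:00 (add 4h to convert from UTC-4).
Wei in UTC: 06:30-08:00, 08:30-14:00 (add 4h to convert from UTC-4).
Yuki in UTC: 06:00-14:00 (add 5h to convert from UTC-5).
Imani in UTC: 06:30-16:00, 16:30-17:30 (subtract 6h to convert from UTC+6).
Yara ∩ Jonas: 07:30-10:30, 11:00-15:00.
Yara ∩ Jonas ∩ Keanu: 07:30-10:30, 11:30-14:00.
Yara ∩ Jonas ∩ Keanu ∩ Wei: 07:30-08:00, 08:30-10:30, 11:30-14:00.
Yara ∩ Jonas ∩ Keanu ∩ Wei ∩ Yuki: 07:30-08:00, 08:30-10:30, 11:30-14:00.
Yara ∩ Jonas ∩ Keanu ∩ Wei ∩ Yuki ∩ Imani: 07:30-08:00, 08:30-10:30, 11:30-14:00.

07:30-08:00, 08:30-10:30, 11:30-14:00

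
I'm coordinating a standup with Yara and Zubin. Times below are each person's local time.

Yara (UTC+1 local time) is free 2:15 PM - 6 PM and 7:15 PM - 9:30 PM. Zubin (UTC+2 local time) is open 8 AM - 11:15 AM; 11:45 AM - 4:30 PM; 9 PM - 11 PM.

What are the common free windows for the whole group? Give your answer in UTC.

13:15-14:30, 19:00-20:30

Yara in UTC: 13:15-17:00, 18:15-20:30 (subtract 1h to convert from UTC+1).
Zubin in UTC: 06:00-09:15, 09:45-14:30, 19:00-21:00 (subtract 2h to convert from UTC+2).
Yara ∩ Zubin: 13:15-14:30, 19:00-20:30.
So the common availability across everyone is 13:15-14:30, 19:00-20:30.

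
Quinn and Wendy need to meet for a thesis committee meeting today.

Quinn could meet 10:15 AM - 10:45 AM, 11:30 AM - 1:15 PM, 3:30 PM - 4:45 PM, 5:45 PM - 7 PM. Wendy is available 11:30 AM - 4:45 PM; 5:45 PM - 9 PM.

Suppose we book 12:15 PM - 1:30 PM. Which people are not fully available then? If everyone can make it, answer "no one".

Quinn

Quinn: not fully free for 12:15-13:30. Wendy: free for 12:15-13:30.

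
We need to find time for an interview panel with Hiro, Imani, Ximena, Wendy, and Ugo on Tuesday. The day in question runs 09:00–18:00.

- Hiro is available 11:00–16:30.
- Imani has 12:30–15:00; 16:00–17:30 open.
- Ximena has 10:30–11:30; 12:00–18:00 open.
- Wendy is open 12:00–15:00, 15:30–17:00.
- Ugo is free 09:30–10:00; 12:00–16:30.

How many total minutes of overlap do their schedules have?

180

Hiro ∩ Imani: 12:30-15:00, 16:00-16:30.
Hiro ∩ Imani ∩ Ximena: 12:30-15:00, 16:00-16:30.
Hiro ∩ Imani ∩ Ximena ∩ Wendy: 12:30-15:00, 16:00-16:30.
Hiro ∩ Imani ∩ Ximena ∩ Wendy ∩ Ugo: 12:30-15:00, 16:00-16:30.
Those are the intersection windows.
Summing the common windows: 150 + 30 = 180 minutes.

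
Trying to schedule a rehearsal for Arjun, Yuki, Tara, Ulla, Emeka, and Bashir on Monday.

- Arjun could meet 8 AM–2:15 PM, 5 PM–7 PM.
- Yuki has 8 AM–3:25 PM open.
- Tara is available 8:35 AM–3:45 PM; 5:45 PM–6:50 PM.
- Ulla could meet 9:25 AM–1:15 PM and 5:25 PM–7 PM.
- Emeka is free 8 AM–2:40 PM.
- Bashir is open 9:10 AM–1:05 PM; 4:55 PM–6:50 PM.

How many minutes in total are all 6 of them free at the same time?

Arjun ∩ Yuki: 08:00-14:15.
Arjun ∩ Yuki ∩ Tara: 08:35-14:15.
Arjun ∩ Yuki ∩ Tara ∩ Ulla: 09:25-13:15.
Arjun ∩ Yuki ∩ Tara ∩ Ulla ∩ Emeka: 09:25-13:15.
Arjun ∩ Yuki ∩ Tara ∩ Ulla ∩ Emeka ∩ Bashir: 09:25-13:05.
That's a single block of 220 minutes.

220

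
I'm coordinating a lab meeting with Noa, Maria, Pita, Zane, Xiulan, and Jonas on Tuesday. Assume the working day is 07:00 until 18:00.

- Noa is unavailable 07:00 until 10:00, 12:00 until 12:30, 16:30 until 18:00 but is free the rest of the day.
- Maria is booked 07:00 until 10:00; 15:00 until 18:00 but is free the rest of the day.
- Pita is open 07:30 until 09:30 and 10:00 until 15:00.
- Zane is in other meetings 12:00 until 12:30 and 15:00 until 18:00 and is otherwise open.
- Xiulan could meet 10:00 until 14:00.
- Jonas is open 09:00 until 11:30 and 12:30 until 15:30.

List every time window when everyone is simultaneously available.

10:00-11:30, 12:30-14:00

Noa free: 10:00-12:00, 12:30-16:30 (invert busy blocks within the working day).
Maria free: 10:00-15:00 (invert busy blocks within the working day).
Pita free: 07:30-09:30, 10:00-15:00.
Zane free: 07:00-12:00, 12:30-15:00 (invert busy blocks within the working day).
Xiulan free: 10:00-14:00.
Jonas free: 09:00-11:30, 12:30-15:30.
Noa ∩ Maria: 10:00-12:00, 12:30-15:00.
Noa ∩ Maria ∩ Pita: 10:00-12:00, 12:30-15:00.
Noa ∩ Maria ∩ Pita ∩ Zane: 10:00-12:00, 12:30-15:00.
Noa ∩ Maria ∩ Pita ∩ Zane ∩ Xiulan: 10:00-12:00, 12:30-14:00.
Noa ∩ Maria ∩ Pita ∩ Zane ∩ Xiulan ∩ Jonas: 10:00-11:30, 12:30-14:00.
So the common availability across everyone is 10:00-11:30, 12:30-14:00.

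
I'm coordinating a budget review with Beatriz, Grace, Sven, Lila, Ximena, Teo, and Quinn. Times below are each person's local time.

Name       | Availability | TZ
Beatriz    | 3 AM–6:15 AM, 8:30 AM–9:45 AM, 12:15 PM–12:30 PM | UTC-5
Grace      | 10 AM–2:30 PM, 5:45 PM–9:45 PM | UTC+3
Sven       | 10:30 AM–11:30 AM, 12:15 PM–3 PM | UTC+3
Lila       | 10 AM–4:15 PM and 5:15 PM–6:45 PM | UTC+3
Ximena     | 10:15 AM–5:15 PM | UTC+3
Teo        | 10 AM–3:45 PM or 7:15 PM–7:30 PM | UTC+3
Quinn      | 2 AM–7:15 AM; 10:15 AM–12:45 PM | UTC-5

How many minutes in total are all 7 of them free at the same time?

Beatriz in UTC: 08:00-11:15, 13:30-14:45, 17:15-17:30 (add 5h to convert from UTC-5).
Grace in UTC: 07:00-11:30, 14:45-18:45 (subtract 3h to convert from UTC+3).
Sven in UTC: 07:30-08:30, 09:15-12:00 (subtract 3h to convert from UTC+3).
Lila in UTC: 07:00-13:15, 14:15-15:45 (subtract 3h to convert from UTC+3).
Ximena in UTC: 07:15-14:15 (subtract 3h to convert from UTC+3).
Teo in UTC: 07:00-12:45, 16:15-16:30 (subtract 3h to convert from UTC+3).
Quinn in UTC: 07:00-12:15, 15:15-17:45 (add 5h to convert from UTC-5).
Beatriz ∩ Grace: 08:00-11:15, 17:15-17:30.
Beatriz ∩ Grace ∩ Sven: 08:00-08:30, 09:15-11:15.
Beatriz ∩ Grace ∩ Sven ∩ Lila: 08:00-08:30, 09:15-11:15.
Beatriz ∩ Grace ∩ Sven ∩ Lila ∩ Ximena: 08:00-08:30, 09:15-11:15.
Beatriz ∩ Grace ∩ Sven ∩ Lila ∩ Ximena ∩ Teo: 08:00-08:30, 09:15-11:15.
Beatriz ∩ Grace ∩ Sven ∩ Lila ∩ Ximena ∩ Teo ∩ Quinn: 08:00-08:30, 09:15-11:15.
Summing the common windows: 30 + 120 = 150 minutes.

150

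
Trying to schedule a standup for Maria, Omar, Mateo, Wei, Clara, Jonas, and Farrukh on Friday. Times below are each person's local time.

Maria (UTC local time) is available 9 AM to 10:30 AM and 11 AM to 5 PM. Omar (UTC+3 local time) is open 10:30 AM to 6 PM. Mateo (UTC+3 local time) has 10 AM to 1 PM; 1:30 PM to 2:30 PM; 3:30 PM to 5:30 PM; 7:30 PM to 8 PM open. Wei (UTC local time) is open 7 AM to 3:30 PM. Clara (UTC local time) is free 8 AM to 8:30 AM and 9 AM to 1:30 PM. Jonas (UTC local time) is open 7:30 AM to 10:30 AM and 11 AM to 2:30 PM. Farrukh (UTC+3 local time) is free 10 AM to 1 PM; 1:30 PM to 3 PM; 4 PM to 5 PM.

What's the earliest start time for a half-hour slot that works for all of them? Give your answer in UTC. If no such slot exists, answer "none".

09:00

Maria in UTC: 09:00-10:30, 11:00-17:00.
Omar in UTC: 07:30-15:00 (subtract 3h to convert from UTC+3).
Mateo in UTC: 07:00-10:00, 10:30-11:30, 12:30-14:30, 16:30-17:00 (subtract 3h to convert from UTC+3).
Wei in UTC: 07:00-15:30.
Clara in UTC: 08:00-08:30, 09:00-13:30.
Jonas in UTC: 07:30-10:30, 11:00-14:30.
Farrukh in UTC: 07:00-10:00, 10:30-12:00, 13:00-14:00 (subtract 3h to convert from UTC+3).
Maria ∩ Omar: 09:00-10:30, 11:00-15:00.
Maria ∩ Omar ∩ Mateo: 09:00-10:00, 11:00-11:30, 12:30-14:30.
Maria ∩ Omar ∩ Mateo ∩ Wei: 09:00-10:00, 11:00-11:30, 12:30-14:30.
Maria ∩ Omar ∩ Mateo ∩ Wei ∩ Clara: 09:00-10:00, 11:00-11:30, 12:30-13:30.
Maria ∩ Omar ∩ Mateo ∩ Wei ∩ Clara ∩ Jonas: 09:00-10:00, 11:00-11:30, 12:30-13:30.
Maria ∩ Omar ∩ Mateo ∩ Wei ∩ Clara ∩ Jonas ∩ Farrukh: 09:00-10:00, 11:00-11:30, 13:00-13:30.
Those are the intersection windows.
The first common window of at least 30 minutes is 09:00-10:00, so the earliest start is 09:00.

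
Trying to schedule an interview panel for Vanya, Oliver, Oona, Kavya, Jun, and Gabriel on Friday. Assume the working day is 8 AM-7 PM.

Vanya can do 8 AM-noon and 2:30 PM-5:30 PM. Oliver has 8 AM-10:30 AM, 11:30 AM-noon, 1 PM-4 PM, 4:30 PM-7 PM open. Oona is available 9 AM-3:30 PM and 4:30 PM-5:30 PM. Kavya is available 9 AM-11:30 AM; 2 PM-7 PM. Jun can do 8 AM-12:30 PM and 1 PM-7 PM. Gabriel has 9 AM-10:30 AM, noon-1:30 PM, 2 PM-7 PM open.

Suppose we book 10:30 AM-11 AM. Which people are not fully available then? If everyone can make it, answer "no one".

Vanya: free for 10:30-11:00. Oliver: not fully free for 10:30-11:00. Oona: free for 10:30-11:00. Kavya: free for 10:30-11:00. Jun: free for 10:30-11:00. Gabriel: not fully free for 10:30-11:00.

Gabriel, Oliver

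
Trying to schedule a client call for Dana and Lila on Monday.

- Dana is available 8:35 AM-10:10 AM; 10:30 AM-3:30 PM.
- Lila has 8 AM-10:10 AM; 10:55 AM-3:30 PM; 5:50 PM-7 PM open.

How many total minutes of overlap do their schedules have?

Dana ∩ Lila: 08:35-10:10, 10:55-15:30.
Summing the common windows: 95 + 275 = 370 minutes.

370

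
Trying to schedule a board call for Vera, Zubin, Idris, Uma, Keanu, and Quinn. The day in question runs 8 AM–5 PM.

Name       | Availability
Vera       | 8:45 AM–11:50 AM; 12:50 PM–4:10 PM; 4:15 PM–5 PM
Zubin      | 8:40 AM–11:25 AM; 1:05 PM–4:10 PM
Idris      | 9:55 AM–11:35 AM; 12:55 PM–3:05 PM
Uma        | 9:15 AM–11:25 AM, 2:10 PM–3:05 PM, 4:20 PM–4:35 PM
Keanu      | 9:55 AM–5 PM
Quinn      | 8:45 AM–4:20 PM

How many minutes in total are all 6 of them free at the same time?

145

Vera ∩ Zubin: 08:45-11:25, 13:05-16:10.
Vera ∩ Zubin ∩ Idris: 09:55-11:25, 13:05-15:05.
Vera ∩ Zubin ∩ Idris ∩ Uma: 09:55-11:25, 14:10-15:05.
Vera ∩ Zubin ∩ Idris ∩ Uma ∩ Keanu: 09:55-11:25, 14:10-15:05.
Vera ∩ Zubin ∩ Idris ∩ Uma ∩ Keanu ∩ Quinn: 09:55-11:25, 14:10-15:05.
Summing the common windows: 90 + 55 = 145 minutes.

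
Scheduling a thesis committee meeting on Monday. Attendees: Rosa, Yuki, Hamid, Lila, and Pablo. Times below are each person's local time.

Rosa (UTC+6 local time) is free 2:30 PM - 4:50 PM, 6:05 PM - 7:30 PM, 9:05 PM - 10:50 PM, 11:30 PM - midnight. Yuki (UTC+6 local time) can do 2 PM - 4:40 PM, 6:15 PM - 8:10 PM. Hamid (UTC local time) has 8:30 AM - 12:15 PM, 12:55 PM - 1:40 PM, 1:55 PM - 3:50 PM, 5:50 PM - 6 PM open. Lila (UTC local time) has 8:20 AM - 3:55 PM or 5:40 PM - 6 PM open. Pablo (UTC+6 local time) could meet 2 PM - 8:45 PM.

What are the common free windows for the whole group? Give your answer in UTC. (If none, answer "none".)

08:30-10:40, 12:55-13:30

Rosa in UTC: 08:30-10:50, 12:05-13:30, 15:05-16:50, 17:30-18:00 (subtract 6h to convert from UTC+6).
Yuki in UTC: 08:00-10:40, 12:15-14:10 (subtract 6h to convert from UTC+6).
Hamid in UTC: 08:30-12:15, 12:55-13:40, 13:55-15:50, 17:50-18:00.
Lila in UTC: 08:20-15:55, 17:40-18:00.
Pablo in UTC: 08:00-14:45 (subtract 6h to convert from UTC+6).
Rosa ∩ Yuki: 08:30-10:40, 12:15-13:30.
Rosa ∩ Yuki ∩ Hamid: 08:30-10:40, 12:55-13:30.
Rosa ∩ Yuki ∩ Hamid ∩ Lila: 08:30-10:40, 12:55-13:30.
Rosa ∩ Yuki ∩ Hamid ∩ Lila ∩ Pablo: 08:30-10:40, 12:55-13:30.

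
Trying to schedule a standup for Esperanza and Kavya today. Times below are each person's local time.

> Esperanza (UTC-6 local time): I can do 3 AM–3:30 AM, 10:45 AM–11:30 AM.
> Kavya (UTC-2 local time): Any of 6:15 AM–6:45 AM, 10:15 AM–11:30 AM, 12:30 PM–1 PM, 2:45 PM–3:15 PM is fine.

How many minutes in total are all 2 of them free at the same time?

30

Esperanza in UTC: 09:00-09:30, 16:45-17:30 (add 6h to convert from UTC-6).
Kavya in UTC: 08:15-08:45, 12:15-13:30, 14:30-15:00, 16:45-17:15 (add 2h to convert from UTC-2).
Esperanza ∩ Kavya: 16:45-17:15.
That's a single block of 30 minutes.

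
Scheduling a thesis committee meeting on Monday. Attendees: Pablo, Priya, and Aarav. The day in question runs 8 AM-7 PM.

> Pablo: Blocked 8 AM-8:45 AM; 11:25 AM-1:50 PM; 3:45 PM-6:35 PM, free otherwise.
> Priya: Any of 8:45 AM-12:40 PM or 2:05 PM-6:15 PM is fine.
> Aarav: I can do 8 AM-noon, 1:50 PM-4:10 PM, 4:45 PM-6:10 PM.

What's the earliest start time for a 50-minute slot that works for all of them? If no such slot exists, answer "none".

Pablo free: 08:45-11:25, 13:50-15:45, 18:35-19:00 (invert busy blocks within the working day).
Priya free: 08:45-12:40, 14:05-18:15.
Aarav free: 08:00-12:00, 13:50-16:10, 16:45-18:10.
Pablo ∩ Priya: 08:45-11:25, 14:05-15:45.
Pablo ∩ Priya ∩ Aarav: 08:45-11:25, 14:05-15:45.
The first common window of at least 50 minutes is 08:45-11:25, so the earliest start is 08:45.

08:45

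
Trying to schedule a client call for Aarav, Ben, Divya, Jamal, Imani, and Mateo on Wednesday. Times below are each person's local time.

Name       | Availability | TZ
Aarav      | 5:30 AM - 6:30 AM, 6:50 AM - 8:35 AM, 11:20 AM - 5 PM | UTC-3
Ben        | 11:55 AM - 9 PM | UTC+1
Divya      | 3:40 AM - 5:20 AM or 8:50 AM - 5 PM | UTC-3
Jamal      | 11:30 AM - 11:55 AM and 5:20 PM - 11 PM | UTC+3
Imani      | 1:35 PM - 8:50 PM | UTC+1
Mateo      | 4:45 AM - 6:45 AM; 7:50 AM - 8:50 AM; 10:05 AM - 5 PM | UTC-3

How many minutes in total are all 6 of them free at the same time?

Aarav in UTC: 08:30-09:30, 09:50-11:35, 14:20-20:00 (add 3h to convert from UTC-3).
Ben in UTC: 10:55-20:00 (subtract 1h to convert from UTC+1).
Divya in UTC: 06:40-08:20, 11:50-20:00 (add 3h to convert from UTC-3).
Jamal in UTC: 08:30-08:55, 14:20-20:00 (subtract 3h to convert from UTC+3).
Imani in UTC: 12:35-19:50 (subtract 1h to convert from UTC+1).
Mateo in UTC: 07:45-09:45, 10:50-11:50, 13:05-20:00 (add 3h to convert from UTC-3).
Aarav ∩ Ben: 10:55-11:35, 14:20-20:00.
Aarav ∩ Ben ∩ Divya: 14:20-20:00.
Aarav ∩ Ben ∩ Divya ∩ Jamal: 14:20-20:00.
Aarav ∩ Ben ∩ Divya ∩ Jamal ∩ Imani: 14:20-19:50.
Aarav ∩ Ben ∩ Divya ∩ Jamal ∩ Imani ∩ Mateo: 14:20-19:50.
So the common availability across everyone is 14:20-19:50.
That's a single block of 330 minutes.

330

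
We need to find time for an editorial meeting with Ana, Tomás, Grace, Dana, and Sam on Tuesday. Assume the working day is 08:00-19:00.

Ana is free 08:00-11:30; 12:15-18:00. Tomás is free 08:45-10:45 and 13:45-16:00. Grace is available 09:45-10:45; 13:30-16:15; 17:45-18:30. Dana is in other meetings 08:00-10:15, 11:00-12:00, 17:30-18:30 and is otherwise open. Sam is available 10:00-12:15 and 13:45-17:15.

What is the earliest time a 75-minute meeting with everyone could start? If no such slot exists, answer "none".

Ana free: 08:00-11:30, 12:15-18:00.
Tomás free: 08:45-10:45, 13:45-16:00.
Grace free: 09:45-10:45, 13:30-16:15, 17:45-18:30.
Dana free: 10:15-11:00, 12:00-17:30, 18:30-19:00 (invert busy blocks within the working day).
Sam free: 10:00-12:15, 13:45-17:15.
Ana ∩ Tomás: 08:45-10:45, 13:45-16:00.
Ana ∩ Tomás ∩ Grace: 09:45-10:45, 13:45-16:00.
Ana ∩ Tomás ∩ Grace ∩ Dana: 10:15-10:45, 13:45-16:00.
Ana ∩ Tomás ∩ Grace ∩ Dana ∩ Sam: 10:15-10:45, 13:45-16:00.
The first common window of at least 75 minutes is 13:45-16:00, so the earliest start is 13:45.

13:45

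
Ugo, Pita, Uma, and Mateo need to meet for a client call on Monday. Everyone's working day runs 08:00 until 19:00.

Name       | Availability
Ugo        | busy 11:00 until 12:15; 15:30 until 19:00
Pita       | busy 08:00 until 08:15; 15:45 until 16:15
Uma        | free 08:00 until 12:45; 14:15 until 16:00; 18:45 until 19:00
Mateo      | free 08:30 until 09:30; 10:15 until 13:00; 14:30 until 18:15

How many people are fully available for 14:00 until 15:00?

2

Ugo free: 08:00-11:00, 12:15-15:30 (invert busy blocks within the working day).
Pita free: 08:15-15:45, 16:15-19:00 (invert busy blocks within the working day).
Uma free: 08:00-12:45, 14:15-16:00, 18:45-19:00.
Mateo free: 08:30-09:30, 10:15-13:00, 14:30-18:15.
Ugo and Pita can make the full 14:00-15:00 slot — that's 2.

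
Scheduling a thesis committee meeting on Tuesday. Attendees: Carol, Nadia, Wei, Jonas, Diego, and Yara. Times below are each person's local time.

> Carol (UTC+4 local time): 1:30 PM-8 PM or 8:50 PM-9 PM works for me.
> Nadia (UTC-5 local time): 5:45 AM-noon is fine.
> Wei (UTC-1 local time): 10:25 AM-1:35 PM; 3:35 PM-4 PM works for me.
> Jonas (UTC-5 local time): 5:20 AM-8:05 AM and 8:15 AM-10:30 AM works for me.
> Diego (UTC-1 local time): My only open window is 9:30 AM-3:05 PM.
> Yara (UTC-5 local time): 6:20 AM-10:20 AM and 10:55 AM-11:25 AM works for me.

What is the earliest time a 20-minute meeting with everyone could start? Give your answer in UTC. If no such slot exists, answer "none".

11:25

Carol in UTC: 09:30-16:00, 16:50-17:00 (subtract 4h to convert from UTC+4).
Nadia in UTC: 10:45-17:00 (add 5h to convert from UTC-5).
Wei in UTC: 11:25-14:35, 16:35-17:00 (add 1h to convert from UTC-1).
Jonas in UTC: 10:20-13:05, 13:15-15:30 (add 5h to convert from UTC-5).
Diego in UTC: 10:30-16:05 (add 1h to convert from UTC-1).
Yara in UTC: 11:20-15:20, 15:55-16:25 (add 5h to convert from UTC-5).
Carol ∩ Nadia: 10:45-16:00, 16:50-17:00.
Carol ∩ Nadia ∩ Wei: 11:25-14:35, 16:50-17:00.
Carol ∩ Nadia ∩ Wei ∩ Jonas: 11:25-13:05, 13:15-14:35.
Carol ∩ Nadia ∩ Wei ∩ Jonas ∩ Diego: 11:25-13:05, 13:15-14:35.
Carol ∩ Nadia ∩ Wei ∩ Jonas ∩ Diego ∩ Yara: 11:25-13:05, 13:15-14:35.
The first common window of at least 20 minutes is 11:25-13:05, so the earliest start is 11:25.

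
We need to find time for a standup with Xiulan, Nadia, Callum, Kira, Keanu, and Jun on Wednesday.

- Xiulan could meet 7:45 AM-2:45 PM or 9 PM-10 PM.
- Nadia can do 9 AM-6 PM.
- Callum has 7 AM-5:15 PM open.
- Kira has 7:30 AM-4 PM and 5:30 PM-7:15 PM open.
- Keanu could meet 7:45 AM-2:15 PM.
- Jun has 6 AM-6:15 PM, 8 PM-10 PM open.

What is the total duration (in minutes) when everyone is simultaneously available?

Xiulan ∩ Nadia: 09:00-14:45.
Xiulan ∩ Nadia ∩ Callum: 09:00-14:45.
Xiulan ∩ Nadia ∩ Callum ∩ Kira: 09:00-14:45.
Xiulan ∩ Nadia ∩ Callum ∩ Kira ∩ Keanu: 09:00-14:15.
Xiulan ∩ Nadia ∩ Callum ∩ Kira ∩ Keanu ∩ Jun: 09:00-14:15.
Those are the intersection windows.
That's a single block of 315 minutes.

315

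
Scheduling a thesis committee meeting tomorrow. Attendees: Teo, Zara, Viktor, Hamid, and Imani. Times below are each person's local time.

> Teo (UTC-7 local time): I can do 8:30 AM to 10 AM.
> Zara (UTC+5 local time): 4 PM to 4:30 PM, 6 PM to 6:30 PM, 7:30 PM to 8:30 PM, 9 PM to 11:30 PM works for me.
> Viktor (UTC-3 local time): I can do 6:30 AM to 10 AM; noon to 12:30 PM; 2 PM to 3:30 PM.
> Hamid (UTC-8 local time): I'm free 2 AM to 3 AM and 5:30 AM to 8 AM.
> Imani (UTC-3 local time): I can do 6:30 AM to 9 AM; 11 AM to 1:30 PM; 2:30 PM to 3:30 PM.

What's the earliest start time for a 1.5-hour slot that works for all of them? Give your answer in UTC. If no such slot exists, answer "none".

Teo in UTC: 15:30-17:00 (add 7h to convert from UTC-7).
Zara in UTC: 11:00-11:30, 13:00-13:30, 14:30-15:30, 16:00-18:30 (subtract 5h to convert from UTC+5).
Viktor in UTC: 09:30-13:00, 15:00-15:30, 17:00-18:30 (add 3h to convert from UTC-3).
Hamid in UTC: 10:00-11:00, 13:30-16:00 (add 8h to convert from UTC-8).
Imani in UTC: 09:30-12:00, 14:00-16:30, 17:30-18:30 (add 3h to convert from UTC-3).
Teo ∩ Zara: 16:00-17:00.
Teo ∩ Zara ∩ Viktor: ∅.
Teo ∩ Zara ∩ Viktor ∩ Hamid: ∅.
Teo ∩ Zara ∩ Viktor ∩ Hamid ∩ Imani: ∅.
There is no time when everyone is free.
No common window is at least 90 minutes long.

none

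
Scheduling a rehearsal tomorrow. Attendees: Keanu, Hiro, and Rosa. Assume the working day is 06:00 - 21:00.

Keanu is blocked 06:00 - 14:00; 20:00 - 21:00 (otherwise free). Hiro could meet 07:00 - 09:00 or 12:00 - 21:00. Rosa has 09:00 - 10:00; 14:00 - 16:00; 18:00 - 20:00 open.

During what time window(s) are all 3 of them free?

14:00-16:00, 18:00-20:00

Keanu free: 14:00-20:00 (invert busy blocks within the working day).
Hiro free: 07:00-09:00, 12:00-21:00.
Rosa free: 09:00-10:00, 14:00-16:00, 18:00-20:00.
Keanu ∩ Hiro: 14:00-20:00.
Keanu ∩ Hiro ∩ Rosa: 14:00-16:00, 18:00-20:00.
Those are the intersection windows.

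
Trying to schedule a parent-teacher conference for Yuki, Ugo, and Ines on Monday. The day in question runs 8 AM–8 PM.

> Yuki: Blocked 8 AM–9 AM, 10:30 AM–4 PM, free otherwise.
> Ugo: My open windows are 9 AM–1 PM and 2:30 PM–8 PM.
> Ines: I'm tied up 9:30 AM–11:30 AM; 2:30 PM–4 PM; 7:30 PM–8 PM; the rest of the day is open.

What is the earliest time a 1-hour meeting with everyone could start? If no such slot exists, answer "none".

16:00

Yuki free: 09:00-10:30, 16:00-20:00 (invert busy blocks within the working day).
Ugo free: 09:00-13:00, 14:30-20:00.
Ines free: 08:00-09:30, 11:30-14:30, 16:00-19:30 (invert busy blocks within the working day).
Yuki ∩ Ugo: 09:00-10:30, 16:00-20:00.
Yuki ∩ Ugo ∩ Ines: 09:00-09:30, 16:00-19:30.
Those are the intersection windows.
The first common window of at least 60 minutes is 16:00-19:30, so the earliest start is 16:00.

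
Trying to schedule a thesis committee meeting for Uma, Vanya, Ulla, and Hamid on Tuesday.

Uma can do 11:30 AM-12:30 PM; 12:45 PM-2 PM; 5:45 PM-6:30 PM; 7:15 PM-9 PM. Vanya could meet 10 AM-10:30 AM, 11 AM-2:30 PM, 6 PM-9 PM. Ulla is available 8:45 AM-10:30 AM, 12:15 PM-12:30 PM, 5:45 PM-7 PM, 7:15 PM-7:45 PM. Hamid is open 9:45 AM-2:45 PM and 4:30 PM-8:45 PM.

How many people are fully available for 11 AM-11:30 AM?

Vanya and Hamid can make the full 11:00-11:30 slot — that's 2.

2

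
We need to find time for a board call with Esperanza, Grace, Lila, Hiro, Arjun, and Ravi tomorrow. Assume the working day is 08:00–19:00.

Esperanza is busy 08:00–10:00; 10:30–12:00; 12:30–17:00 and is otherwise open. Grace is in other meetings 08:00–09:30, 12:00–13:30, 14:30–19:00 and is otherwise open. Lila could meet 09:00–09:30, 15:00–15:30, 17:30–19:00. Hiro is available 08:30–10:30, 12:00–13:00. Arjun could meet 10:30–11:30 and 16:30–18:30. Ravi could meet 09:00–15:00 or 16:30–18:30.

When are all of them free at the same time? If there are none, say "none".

Esperanza free: 10:00-10:30, 12:00-12:30, 17:00-19:00 (invert busy blocks within the working day).
Grace free: 09:30-12:00, 13:30-14:30 (invert busy blocks within the working day).
Lila free: 09:00-09:30, 15:00-15:30, 17:30-19:00.
Hiro free: 08:30-10:30, 12:00-13:00.
Arjun free: 10:30-11:30, 16:30-18:30.
Ravi free: 09:00-15:00, 16:30-18:30.
Esperanza ∩ Grace: 10:00-10:30.
Esperanza ∩ Grace ∩ Lila: ∅.
Esperanza ∩ Grace ∩ Lila ∩ Hiro: ∅.
Esperanza ∩ Grace ∩ Lila ∩ Hiro ∩ Arjun: ∅.
Esperanza ∩ Grace ∩ Lila ∩ Hiro ∩ Arjun ∩ Ravi: ∅.
There is no time when everyone is free.

none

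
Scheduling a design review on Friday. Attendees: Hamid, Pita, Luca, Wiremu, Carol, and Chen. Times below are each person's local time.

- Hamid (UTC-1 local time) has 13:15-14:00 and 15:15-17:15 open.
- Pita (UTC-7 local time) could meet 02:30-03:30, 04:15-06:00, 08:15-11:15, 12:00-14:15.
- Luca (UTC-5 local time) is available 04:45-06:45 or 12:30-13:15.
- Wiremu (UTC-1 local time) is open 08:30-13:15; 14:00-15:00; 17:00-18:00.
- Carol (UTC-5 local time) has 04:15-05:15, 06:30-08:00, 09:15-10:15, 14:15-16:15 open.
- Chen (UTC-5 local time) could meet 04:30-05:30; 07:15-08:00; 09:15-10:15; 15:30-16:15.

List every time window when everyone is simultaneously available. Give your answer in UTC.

Hamid in UTC: 14:15-15:00, 16:15-18:15 (add 1h to convert from UTC-1).
Pita in UTC: 09:30-10:30, 11:15-13:00, 15:15-18:15, 19:00-21:15 (add 7h to convert from UTC-7).
Luca in UTC: 09:45-11:45, 17:30-18:15 (add 5h to convert from UTC-5).
Wiremu in UTC: 09:30-14:15, 15:00-16:00, 18:00-19:00 (add 1h to convert from UTC-1).
Carol in UTC: 09:15-10:15, 11:30-13:00, 14:15-15:15, 19:15-21:15 (add 5h to convert from UTC-5).
Chen in UTC: 09:30-10:30, 12:15-13:00, 14:15-15:15, 20:30-21:15 (add 5h to convert from UTC-5).
Hamid ∩ Pita: 16:15-18:15.
Hamid ∩ Pita ∩ Luca: 17:30-18:15.
Hamid ∩ Pita ∩ Luca ∩ Wiremu: 18:00-18:15.
Hamid ∩ Pita ∩ Luca ∩ Wiremu ∩ Carol: ∅.
Hamid ∩ Pita ∩ Luca ∩ Wiremu ∩ Carol ∩ Chen: ∅.
There is no time when everyone is free.

none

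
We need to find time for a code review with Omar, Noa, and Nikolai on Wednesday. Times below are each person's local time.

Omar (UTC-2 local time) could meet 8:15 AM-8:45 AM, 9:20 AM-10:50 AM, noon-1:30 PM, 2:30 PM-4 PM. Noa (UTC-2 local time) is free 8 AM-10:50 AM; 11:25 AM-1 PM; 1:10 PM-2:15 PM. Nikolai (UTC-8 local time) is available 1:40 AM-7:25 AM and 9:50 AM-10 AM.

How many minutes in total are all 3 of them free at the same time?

Omar in UTC: 10:15-10:45, 11:20-12:50, 14:00-15:30, 16:30-18:00 (add 2h to convert from UTC-2).
Noa in UTC: 10:00-12:50, 13:25-15:00, 15:10-16:15 (add 2h to convert from UTC-2).
Nikolai in UTC: 09:40-15:25, 17:50-18:00 (add 8h to convert from UTC-8).
Omar ∩ Noa: 10:15-10:45, 11:20-12:50, 14:00-15:00, 15:10-15:30.
Omar ∩ Noa ∩ Nikolai: 10:15-10:45, 11:20-12:50, 14:00-15:00, 15:10-15:25.
Those are the intersection windows.
Summing the common windows: 30 + 90 + 60 + 15 = 195 minutes.

195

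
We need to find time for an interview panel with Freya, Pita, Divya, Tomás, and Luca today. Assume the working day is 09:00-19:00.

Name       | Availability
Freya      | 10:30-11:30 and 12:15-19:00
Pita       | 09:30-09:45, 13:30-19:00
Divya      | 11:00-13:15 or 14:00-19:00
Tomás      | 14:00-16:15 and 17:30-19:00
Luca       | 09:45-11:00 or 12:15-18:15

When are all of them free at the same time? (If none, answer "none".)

14:00-16:15, 17:30-18:15

Freya ∩ Pita: 13:30-19:00.
Freya ∩ Pita ∩ Divya: 14:00-19:00.
Freya ∩ Pita ∩ Divya ∩ Tomás: 14:00-16:15, 17:30-19:00.
Freya ∩ Pita ∩ Divya ∩ Tomás ∩ Luca: 14:00-16:15, 17:30-18:15.
Those are the intersection windows.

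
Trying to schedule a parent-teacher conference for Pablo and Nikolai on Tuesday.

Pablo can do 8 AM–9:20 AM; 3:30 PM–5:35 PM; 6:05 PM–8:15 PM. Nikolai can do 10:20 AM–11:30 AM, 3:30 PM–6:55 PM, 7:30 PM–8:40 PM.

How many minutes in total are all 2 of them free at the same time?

220

Pablo ∩ Nikolai: 15:30-17:35, 18:05-18:55, 19:30-20:15.
Summing the common windows: 125 + 50 + 45 = 220 minutes.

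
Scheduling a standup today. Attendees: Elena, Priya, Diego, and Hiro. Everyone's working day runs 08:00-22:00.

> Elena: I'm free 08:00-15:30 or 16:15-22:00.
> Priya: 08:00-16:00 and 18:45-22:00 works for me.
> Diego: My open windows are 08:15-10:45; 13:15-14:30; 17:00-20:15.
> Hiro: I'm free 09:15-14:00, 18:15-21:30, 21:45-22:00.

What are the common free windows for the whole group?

Elena ∩ Priya: 08:00-15:30, 18:45-22:00.
Elena ∩ Priya ∩ Diego: 08:15-10:45, 13:15-14:30, 18:45-20:15.
Elena ∩ Priya ∩ Diego ∩ Hiro: 09:15-10:45, 13:15-14:00, 18:45-20:15.

09:15-10:45, 13:15-14:00, 18:45-20:15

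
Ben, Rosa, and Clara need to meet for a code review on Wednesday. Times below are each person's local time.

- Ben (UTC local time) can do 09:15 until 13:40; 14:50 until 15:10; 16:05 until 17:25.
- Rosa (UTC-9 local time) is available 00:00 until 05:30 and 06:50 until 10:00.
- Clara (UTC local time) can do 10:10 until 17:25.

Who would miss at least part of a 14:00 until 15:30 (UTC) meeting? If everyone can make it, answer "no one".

Ben, Rosa

Ben in UTC: 09:15-13:40, 14:50-15:10, 16:05-17:25.
Rosa in UTC: 09:00-14:30, 15:50-19:00 (add 9h to convert from UTC-9).
Clara in UTC: 10:10-17:25.
Ben: not fully free for 14:00-15:30. Rosa: not fully free for 14:00-15:30. Clara: free for 14:00-15:30.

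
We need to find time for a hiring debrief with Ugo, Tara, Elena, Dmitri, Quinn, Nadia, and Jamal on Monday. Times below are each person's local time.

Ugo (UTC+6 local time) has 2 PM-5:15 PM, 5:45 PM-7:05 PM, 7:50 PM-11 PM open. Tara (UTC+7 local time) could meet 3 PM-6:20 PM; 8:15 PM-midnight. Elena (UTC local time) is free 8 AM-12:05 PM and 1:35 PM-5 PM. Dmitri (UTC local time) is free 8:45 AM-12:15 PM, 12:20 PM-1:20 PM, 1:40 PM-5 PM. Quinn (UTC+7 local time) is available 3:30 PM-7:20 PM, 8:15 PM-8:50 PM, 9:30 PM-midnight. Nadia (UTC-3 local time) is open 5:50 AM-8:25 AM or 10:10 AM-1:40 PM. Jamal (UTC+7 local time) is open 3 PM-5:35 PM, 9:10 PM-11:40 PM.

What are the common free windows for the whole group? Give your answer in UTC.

08:50-10:35, 14:30-16:40

Ugo in UTC: 08:00-11:15, 11:45-13:05, 13:50-17:00 (subtract 6h to convert from UTC+6).
Tara in UTC: 08:00-11:20, 13:15-17:00 (subtract 7h to convert from UTC+7).
Elena in UTC: 08:00-12:05, 13:35-17:00.
Dmitri in UTC: 08:45-12:15, 12:20-13:20, 13:40-17:00.
Quinn in UTC: 08:30-12:20, 13:15-13:50, 14:30-17:00 (subtract 7h to convert from UTC+7).
Nadia in UTC: 08:50-11:25, 13:10-16:40 (add 3h to convert from UTC-3).
Jamal in UTC: 08:00-10:35, 14:10-16:40 (subtract 7h to convert from UTC+7).
Ugo ∩ Tara: 08:00-11:15, 13:50-17:00.
Ugo ∩ Tara ∩ Elena: 08:00-11:15, 13:50-17:00.
Ugo ∩ Tara ∩ Elena ∩ Dmitri: 08:45-11:15, 13:50-17:00.
Ugo ∩ Tara ∩ Elena ∩ Dmitri ∩ Quinn: 08:45-11:15, 14:30-17:00.
Ugo ∩ Tara ∩ Elena ∩ Dmitri ∩ Quinn ∩ Nadia: 08:50-11:15, 14:30-16:40.
Ugo ∩ Tara ∩ Elena ∩ Dmitri ∩ Quinn ∩ Nadia ∩ Jamal: 08:50-10:35, 14:30-16:40.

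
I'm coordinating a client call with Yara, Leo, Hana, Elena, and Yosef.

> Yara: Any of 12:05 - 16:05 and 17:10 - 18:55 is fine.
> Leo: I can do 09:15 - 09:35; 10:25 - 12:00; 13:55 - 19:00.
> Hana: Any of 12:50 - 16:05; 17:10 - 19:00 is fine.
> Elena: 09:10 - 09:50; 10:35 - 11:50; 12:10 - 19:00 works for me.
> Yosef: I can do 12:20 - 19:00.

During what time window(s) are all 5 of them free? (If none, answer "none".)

Yara ∩ Leo: 13:55-16:05, 17:10-18:55.
Yara ∩ Leo ∩ Hana: 13:55-16:05, 17:10-18:55.
Yara ∩ Leo ∩ Hana ∩ Elena: 13:55-16:05, 17:10-18:55.
Yara ∩ Leo ∩ Hana ∩ Elena ∩ Yosef: 13:55-16:05, 17:10-18:55.

13:55-16:05, 17:10-18:55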